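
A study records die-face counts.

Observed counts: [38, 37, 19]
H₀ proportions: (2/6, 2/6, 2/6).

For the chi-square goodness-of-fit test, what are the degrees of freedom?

degrees of freedom = 2

df = k − 1 = 3 − 1 = 2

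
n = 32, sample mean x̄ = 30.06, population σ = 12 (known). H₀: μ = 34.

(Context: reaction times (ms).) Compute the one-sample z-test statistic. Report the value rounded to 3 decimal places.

test statistic = -1.857

SE = σ/√n = 12/√32 = 2.1213
z = (x̄−μ₀)/SE = (30.06−34)/2.1213 = -1.8573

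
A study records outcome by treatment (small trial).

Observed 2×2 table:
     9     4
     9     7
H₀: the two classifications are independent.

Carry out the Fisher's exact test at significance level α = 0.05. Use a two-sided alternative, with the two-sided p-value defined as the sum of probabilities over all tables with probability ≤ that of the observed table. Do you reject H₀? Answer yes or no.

reject H₀: no

Margins: r₁=13, r₂=16, c₁=18, c₂=11, n=29
p_obs = C(13,9)·C(16,9)/C(29,18); sum pmf over tables with pmf ≤ p_obs
p-value (two-sided) = 0.70211
At α=0.05: p ≥ α → fail to reject H₀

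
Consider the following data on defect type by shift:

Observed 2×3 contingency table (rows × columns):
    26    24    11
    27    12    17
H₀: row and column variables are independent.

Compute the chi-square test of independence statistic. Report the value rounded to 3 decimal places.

test statistic = 5.100

Row totals [61, 56], col totals [53, 36, 28], n=117
χ² = (26−27.63)²/27.63 + (24−18.77)²/18.77 + (11−14.60)²/14.60 + (27−25.37)²/25.37 + (12−17.23)²/17.23 + (17−13.40)²/13.40 = 5.1002
df = 2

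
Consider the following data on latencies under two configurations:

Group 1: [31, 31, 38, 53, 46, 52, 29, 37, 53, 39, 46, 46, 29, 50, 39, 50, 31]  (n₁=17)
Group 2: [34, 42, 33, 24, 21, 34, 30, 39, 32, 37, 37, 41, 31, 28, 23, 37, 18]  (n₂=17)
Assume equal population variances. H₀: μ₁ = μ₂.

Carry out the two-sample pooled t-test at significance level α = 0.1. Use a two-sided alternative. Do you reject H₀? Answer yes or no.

reject H₀: yes

x̄₁=41.176, s₁=8.897, n₁=17
x̄₂=31.824, s₂=7.055, n₂=17
s_p² = [16·8.897² + 16·7.055²]/32 = 64.4669
SE = √(s_p²·(1/17+1/17)) = 2.7540
t = (41.176−31.824)/2.7540 = 3.3962
df = 32
p-value (two-sided) = 0.00184
At α=0.1: p < α → reject H₀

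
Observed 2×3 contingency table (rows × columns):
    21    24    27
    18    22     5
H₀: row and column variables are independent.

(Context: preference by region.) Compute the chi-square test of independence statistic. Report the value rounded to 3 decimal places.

Row totals [72, 45], col totals [39, 46, 32], n=117
χ² = (21−24.00)²/24.00 + (24−28.31)²/28.31 + (27−19.69)²/19.69 + (18−15.00)²/15.00 + (22−17.69)²/17.69 + (5−12.31)²/12.31 = 9.7301
df = 2

test statistic = 9.730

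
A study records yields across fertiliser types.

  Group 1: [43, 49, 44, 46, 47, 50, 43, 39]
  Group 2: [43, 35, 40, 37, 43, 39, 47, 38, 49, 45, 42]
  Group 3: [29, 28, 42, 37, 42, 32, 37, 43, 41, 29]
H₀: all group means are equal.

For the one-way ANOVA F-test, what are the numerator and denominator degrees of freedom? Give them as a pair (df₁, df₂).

k = 3 groups, N = 29 total
df = (k−1, N−k) = (3−1, 29−3) = (2, 26)

degrees of freedom = [2, 26]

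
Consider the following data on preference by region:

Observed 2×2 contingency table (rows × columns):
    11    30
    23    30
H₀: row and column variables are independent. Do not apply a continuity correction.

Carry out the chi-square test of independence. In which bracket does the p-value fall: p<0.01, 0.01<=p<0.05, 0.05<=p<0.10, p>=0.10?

Row totals [41, 53], col totals [34, 60], n=94
χ² = (11−14.83)²/14.83 + (30−26.17)²/26.17 + (23−19.17)²/19.17 + (30−33.83)²/33.83 = 2.7482
df = 1
p-value (upper-tail) = 0.09737
→ bracket: 0.05<=p<0.10

p-value bracket: 0.05<=p<0.10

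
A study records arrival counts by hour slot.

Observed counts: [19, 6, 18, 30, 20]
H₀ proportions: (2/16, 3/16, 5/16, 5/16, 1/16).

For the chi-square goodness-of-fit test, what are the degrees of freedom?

df = k − 1 = 5 − 1 = 4

degrees of freedom = 4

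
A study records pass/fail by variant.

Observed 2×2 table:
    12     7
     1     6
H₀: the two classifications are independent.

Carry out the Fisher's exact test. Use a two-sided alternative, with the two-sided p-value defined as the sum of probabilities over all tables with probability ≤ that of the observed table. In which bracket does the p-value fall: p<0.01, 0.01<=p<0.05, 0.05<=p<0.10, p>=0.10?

Margins: r₁=19, r₂=7, c₁=13, c₂=13, n=26
p_obs = C(19,12)·C(7,1)/C(26,13); sum pmf over tables with pmf ≤ p_obs
p-value (two-sided) = 0.07304
→ bracket: 0.05<=p<0.10

p-value bracket: 0.05<=p<0.10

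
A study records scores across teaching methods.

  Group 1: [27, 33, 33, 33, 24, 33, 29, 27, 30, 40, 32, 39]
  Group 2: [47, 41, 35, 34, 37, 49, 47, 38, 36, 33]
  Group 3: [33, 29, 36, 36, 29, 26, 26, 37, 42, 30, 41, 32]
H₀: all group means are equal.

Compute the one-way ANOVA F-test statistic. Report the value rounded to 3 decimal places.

test statistic = 6.886

Group means [31.67, 39.70, 33.08], grand mean 34.529
SSB = Σnᵢ(x̄ᵢ−x̄)² = 390.787; SSW = ΣΣ(x−x̄ᵢ)² = 879.683
MSB = 390.787/2 = 195.3936; MSW = 879.683/31 = 28.3769
F = MSB/MSW = 6.8857
df = (2, 31)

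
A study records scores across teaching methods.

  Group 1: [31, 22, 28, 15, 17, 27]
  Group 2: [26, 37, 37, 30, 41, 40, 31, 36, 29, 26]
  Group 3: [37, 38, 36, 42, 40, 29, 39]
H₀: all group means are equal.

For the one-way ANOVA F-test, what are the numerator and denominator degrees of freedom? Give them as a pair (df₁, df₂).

degrees of freedom = [2, 20]

k = 3 groups, N = 23 total
df = (k−1, N−k) = (3−1, 23−3) = (2, 20)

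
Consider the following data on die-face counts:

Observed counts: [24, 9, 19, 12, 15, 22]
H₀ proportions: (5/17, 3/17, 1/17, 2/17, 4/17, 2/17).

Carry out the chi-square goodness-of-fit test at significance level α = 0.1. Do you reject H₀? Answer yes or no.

n = 101; E_i = n·p_i = [29.71, 17.82, 5.94, 11.88, 23.76, 11.88]
χ² = (24−29.71)²/29.71 + (9−17.82)²/17.82 + (19−5.94)²/5.94 + (12−11.88)²/11.88 + (15−23.76)²/23.76 + (22−11.88)²/11.88 = 46.0163
df = 5
p-value (upper-tail) = 0.00000
At α=0.1: p < α → reject H₀

reject H₀: yes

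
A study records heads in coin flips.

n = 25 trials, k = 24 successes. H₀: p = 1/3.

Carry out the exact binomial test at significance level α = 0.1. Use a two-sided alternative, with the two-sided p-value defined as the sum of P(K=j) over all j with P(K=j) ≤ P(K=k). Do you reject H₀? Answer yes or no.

reject H₀: yes

Exact binomial: n=25, k=24, p₀=1/3=0.3333
P(X=j) = C(n,j)·p₀^j·(1−p₀)^(n−j); p = Σ P(X=j) over j with P(X=j) ≤ P(X=24)
p-value (two-sided) = 0.00000
At α=0.1: p < α → reject H₀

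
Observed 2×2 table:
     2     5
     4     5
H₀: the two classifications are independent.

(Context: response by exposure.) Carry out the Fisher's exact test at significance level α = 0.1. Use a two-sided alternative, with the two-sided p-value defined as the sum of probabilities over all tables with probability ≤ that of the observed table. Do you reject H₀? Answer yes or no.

Margins: r₁=7, r₂=9, c₁=6, c₂=10, n=16
p_obs = C(7,2)·C(9,4)/C(16,6); sum pmf over tables with pmf ≤ p_obs
p-value (two-sided) = 0.63287
At α=0.1: p ≥ α → fail to reject H₀

reject H₀: no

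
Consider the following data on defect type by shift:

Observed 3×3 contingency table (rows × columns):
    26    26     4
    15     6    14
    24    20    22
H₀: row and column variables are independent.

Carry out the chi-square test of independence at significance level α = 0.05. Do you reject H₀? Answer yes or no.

reject H₀: yes

Row totals [56, 35, 66], col totals [65, 52, 40], n=157
χ² = (26−23.18)²/23.18 + (26−18.55)²/18.55 + (4−14.27)²/14.27 + (15−14.49)²/14.49 + (6−11.59)²/11.59 + (14−8.92)²/8.92 + (24−27.32)²/27.32 + (20−21.86)²/21.86 + (22−16.82)²/16.82 = 18.4994
df = 4
p-value (upper-tail) = 0.00099
At α=0.05: p < α → reject H₀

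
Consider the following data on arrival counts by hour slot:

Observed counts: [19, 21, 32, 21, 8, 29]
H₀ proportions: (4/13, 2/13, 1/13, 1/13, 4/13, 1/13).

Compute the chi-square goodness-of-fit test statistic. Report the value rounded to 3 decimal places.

test statistic = 133.275

n = 130; E_i = n·p_i = [40.00, 20.00, 10.00, 10.00, 40.00, 10.00]
χ² = (19−40.00)²/40.00 + (21−20.00)²/20.00 + (32−10.00)²/10.00 + (21−10.00)²/10.00 + (8−40.00)²/40.00 + (29−10.00)²/10.00 = 133.2750
df = 5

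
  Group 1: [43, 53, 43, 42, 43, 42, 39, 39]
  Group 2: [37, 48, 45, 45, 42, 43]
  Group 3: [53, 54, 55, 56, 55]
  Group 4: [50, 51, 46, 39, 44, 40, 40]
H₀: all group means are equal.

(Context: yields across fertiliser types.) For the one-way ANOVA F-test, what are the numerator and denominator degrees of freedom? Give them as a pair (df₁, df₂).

degrees of freedom = [3, 22]

k = 4 groups, N = 26 total
df = (k−1, N−k) = (4−1, 26−4) = (3, 22)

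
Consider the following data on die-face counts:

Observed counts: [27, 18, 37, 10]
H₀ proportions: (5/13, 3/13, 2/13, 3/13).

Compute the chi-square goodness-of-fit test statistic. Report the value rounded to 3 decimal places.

test statistic = 45.296

n = 92; E_i = n·p_i = [35.38, 21.23, 14.15, 21.23]
χ² = (27−35.38)²/35.38 + (18−21.23)²/21.23 + (37−14.15)²/14.15 + (10−21.23)²/21.23 = 45.2960
df = 3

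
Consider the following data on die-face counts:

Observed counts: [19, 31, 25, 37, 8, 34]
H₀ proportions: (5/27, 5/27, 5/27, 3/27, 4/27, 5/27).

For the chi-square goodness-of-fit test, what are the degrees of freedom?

degrees of freedom = 5

df = k − 1 = 6 − 1 = 5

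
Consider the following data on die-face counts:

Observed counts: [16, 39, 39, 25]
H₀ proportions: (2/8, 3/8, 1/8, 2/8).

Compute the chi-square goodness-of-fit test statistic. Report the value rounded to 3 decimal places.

test statistic = 46.950

n = 119; E_i = n·p_i = [29.75, 44.62, 14.88, 29.75]
χ² = (16−29.75)²/29.75 + (39−44.62)²/44.62 + (39−14.88)²/14.88 + (25−29.75)²/29.75 = 46.9496
df = 3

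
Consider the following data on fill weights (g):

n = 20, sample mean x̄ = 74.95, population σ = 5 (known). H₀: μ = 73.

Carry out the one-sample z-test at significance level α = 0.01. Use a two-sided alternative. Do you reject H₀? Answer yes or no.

SE = σ/√n = 5/√20 = 1.1180
z = (x̄−μ₀)/SE = (74.95−73)/1.1180 = 1.7441
p-value (two-sided) = 0.08114
At α=0.01: p ≥ α → fail to reject H₀

reject H₀: no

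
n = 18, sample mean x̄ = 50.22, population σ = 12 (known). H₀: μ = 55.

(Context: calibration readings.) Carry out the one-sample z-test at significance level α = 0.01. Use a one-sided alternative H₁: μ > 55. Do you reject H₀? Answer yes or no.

reject H₀: no

SE = σ/√n = 12/√18 = 2.8284
z = (x̄−μ₀)/SE = (50.22−55)/2.8284 = -1.6900
p-value (one-sided, H₁ greater) = 0.95448
At α=0.01: p ≥ α → fail to reject H₀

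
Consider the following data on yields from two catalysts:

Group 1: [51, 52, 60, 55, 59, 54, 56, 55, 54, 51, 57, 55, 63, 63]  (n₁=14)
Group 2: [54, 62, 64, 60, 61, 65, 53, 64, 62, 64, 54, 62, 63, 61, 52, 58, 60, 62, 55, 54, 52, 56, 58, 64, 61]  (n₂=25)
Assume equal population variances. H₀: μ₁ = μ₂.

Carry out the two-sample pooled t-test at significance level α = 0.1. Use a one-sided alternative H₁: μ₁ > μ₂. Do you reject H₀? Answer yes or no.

x̄₁=56.071, s₁=3.931, n₁=14
x̄₂=59.240, s₂=4.265, n₂=25
s_p² = [13·3.931² + 24·4.265²]/37 = 17.2294
SE = √(s_p²·(1/14+1/25)) = 1.3856
t = (56.071−59.240)/1.3856 = -2.2868
df = 37
p-value (one-sided, H₁ greater) = 0.98599
At α=0.1: p ≥ α → fail to reject H₀

reject H₀: no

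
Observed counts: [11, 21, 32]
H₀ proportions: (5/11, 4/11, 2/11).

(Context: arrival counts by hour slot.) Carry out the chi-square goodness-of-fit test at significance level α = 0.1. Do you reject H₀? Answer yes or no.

reject H₀: yes

n = 64; E_i = n·p_i = [29.09, 23.27, 11.64]
χ² = (11−29.09)²/29.09 + (21−23.27)²/23.27 + (32−11.64)²/11.64 = 47.1086
df = 2
p-value (upper-tail) = 0.00000
At α=0.1: p < α → reject H₀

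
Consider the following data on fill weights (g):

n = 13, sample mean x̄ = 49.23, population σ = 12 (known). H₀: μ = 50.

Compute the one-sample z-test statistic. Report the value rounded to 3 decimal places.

test statistic = -0.231

SE = σ/√n = 12/√13 = 3.3282
z = (x̄−μ₀)/SE = (49.23−50)/3.3282 = -0.2314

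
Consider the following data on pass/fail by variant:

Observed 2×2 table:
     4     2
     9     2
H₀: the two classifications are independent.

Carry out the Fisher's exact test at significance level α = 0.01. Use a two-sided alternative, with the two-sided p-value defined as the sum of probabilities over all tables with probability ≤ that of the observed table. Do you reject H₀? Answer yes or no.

Margins: r₁=6, r₂=11, c₁=13, c₂=4, n=17
p_obs = C(6,4)·C(11,9)/C(17,13); sum pmf over tables with pmf ≤ p_obs
p-value (two-sided) = 0.58403
At α=0.01: p ≥ α → fail to reject H₀

reject H₀: no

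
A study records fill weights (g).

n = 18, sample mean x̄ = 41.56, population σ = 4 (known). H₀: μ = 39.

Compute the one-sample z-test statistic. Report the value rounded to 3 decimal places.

test statistic = 2.715

SE = σ/√n = 4/√18 = 0.9428
z = (x̄−μ₀)/SE = (41.56−39)/0.9428 = 2.7153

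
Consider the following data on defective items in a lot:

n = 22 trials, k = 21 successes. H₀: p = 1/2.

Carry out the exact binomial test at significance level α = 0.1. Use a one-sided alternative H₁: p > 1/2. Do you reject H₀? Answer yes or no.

reject H₀: yes

Exact binomial: n=22, k=21, p₀=1/2=0.5000
P(X≥21) from Σ C(n,i)·p₀^i·(1−p₀)^(n−i)
p-value (one-sided, H₁ greater) = 0.00001
At α=0.1: p < α → reject H₀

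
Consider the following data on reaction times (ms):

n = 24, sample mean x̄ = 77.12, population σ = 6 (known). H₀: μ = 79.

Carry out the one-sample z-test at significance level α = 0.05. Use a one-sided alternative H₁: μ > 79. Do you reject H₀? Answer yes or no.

reject H₀: no

SE = σ/√n = 6/√24 = 1.2247
z = (x̄−μ₀)/SE = (77.12−79)/1.2247 = -1.5350
p-value (one-sided, H₁ greater) = 0.93761
At α=0.05: p ≥ α → fail to reject H₀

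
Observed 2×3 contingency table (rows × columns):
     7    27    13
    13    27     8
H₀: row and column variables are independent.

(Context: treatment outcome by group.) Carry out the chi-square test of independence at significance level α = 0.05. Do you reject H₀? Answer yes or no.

Row totals [47, 48], col totals [20, 54, 21], n=95
χ² = (7−9.89)²/9.89 + (27−26.72)²/26.72 + (13−10.39)²/10.39 + (13−10.11)²/10.11 + (27−27.28)²/27.28 + (8−10.61)²/10.61 = 2.9803
df = 2
p-value (upper-tail) = 0.22534
At α=0.05: p ≥ α → fail to reject H₀

reject H₀: no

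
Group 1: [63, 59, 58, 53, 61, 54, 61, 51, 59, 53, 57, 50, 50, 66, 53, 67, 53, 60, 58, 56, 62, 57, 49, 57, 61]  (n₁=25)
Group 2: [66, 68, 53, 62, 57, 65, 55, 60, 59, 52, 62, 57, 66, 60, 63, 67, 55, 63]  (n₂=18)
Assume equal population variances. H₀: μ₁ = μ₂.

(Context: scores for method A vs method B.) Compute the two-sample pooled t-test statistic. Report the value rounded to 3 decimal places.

x̄₁=57.120, s₁=4.919, n₁=25
x̄₂=60.556, s₂=4.926, n₂=18
s_p² = [24·4.919² + 17·4.926²]/41 = 24.2216
SE = √(s_p²·(1/25+1/18)) = 1.5213
t = (57.120−60.556)/1.5213 = -2.2582
df = 41

test statistic = -2.258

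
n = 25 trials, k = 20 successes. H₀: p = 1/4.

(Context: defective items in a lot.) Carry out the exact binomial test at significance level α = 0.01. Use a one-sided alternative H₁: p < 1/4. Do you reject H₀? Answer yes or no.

Exact binomial: n=25, k=20, p₀=1/4=0.2500
P(X≤20) from Σ C(n,i)·p₀^i·(1−p₀)^(n−i)
p-value (one-sided, H₁ less) = 1.00000
At α=0.01: p ≥ α → fail to reject H₀

reject H₀: no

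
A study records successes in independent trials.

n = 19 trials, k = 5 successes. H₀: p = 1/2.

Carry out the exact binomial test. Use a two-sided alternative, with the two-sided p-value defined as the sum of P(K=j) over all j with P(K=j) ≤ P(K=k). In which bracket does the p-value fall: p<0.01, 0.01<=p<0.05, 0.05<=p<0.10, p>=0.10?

Exact binomial: n=19, k=5, p₀=1/2=0.5000
P(X=j) = C(n,j)·p₀^j·(1−p₀)^(n−j); p = Σ P(X=j) over j with P(X=j) ≤ P(X=5)
p-value (two-sided) = 0.06357
→ bracket: 0.05<=p<0.10

p-value bracket: 0.05<=p<0.10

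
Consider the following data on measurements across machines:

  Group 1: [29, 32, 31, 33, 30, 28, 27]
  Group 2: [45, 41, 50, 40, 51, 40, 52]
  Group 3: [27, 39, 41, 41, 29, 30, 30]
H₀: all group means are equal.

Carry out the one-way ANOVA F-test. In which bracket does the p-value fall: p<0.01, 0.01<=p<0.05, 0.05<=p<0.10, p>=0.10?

Group means [30.00, 45.57, 33.86], grand mean 36.476
SSB = Σnᵢ(x̄ᵢ−x̄)² = 920.667; SSW = ΣΣ(x−x̄ᵢ)² = 430.571
MSB = 920.667/2 = 460.3333; MSW = 430.571/18 = 23.9206
F = MSB/MSW = 19.2442
df = (2, 18)
p-value (upper-tail) = 0.00003
→ bracket: p<0.01

p-value bracket: p<0.01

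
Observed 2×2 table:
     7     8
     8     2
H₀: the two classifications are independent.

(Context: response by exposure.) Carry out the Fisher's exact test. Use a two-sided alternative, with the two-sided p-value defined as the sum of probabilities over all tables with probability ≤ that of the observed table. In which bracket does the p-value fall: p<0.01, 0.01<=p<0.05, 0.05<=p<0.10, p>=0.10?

p-value bracket: p>=0.10

Margins: r₁=15, r₂=10, c₁=15, c₂=10, n=25
p_obs = C(15,7)·C(10,8)/C(25,15); sum pmf over tables with pmf ≤ p_obs
p-value (two-sided) = 0.21071
→ bracket: p>=0.10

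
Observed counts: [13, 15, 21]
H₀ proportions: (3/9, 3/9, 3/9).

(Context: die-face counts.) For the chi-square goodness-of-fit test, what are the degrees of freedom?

df = k − 1 = 3 − 1 = 2

degrees of freedom = 2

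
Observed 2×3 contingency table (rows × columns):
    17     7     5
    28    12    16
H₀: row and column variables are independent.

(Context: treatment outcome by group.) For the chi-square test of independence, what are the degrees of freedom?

df = (r−1)(c−1) = (2−1)·(3−1) = 2

degrees of freedom = 2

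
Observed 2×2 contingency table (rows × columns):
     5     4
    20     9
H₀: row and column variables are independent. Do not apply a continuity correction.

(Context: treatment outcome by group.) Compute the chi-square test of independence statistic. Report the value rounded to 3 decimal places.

Row totals [9, 29], col totals [25, 13], n=38
χ² = (5−5.92)²/5.92 + (4−3.08)²/3.08 + (20−19.08)²/19.08 + (9−9.92)²/9.92 = 0.5488
df = 1

test statistic = 0.549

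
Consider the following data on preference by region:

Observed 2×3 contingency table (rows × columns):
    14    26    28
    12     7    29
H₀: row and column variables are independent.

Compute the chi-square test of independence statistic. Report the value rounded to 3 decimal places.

test statistic = 7.897

Row totals [68, 48], col totals [26, 33, 57], n=116
χ² = (14−15.24)²/15.24 + (26−19.34)²/19.34 + (28−33.41)²/33.41 + (12−10.76)²/10.76 + (7−13.66)²/13.66 + (29−23.59)²/23.59 = 7.8973
df = 2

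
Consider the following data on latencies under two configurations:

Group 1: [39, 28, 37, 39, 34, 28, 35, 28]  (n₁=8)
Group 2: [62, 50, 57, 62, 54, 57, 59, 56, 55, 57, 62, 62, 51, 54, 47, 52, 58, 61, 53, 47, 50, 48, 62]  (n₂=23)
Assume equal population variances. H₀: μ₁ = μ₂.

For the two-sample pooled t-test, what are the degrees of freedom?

df = n₁ + n₂ − 2 = 8 + 23 − 2 = 29

degrees of freedom = 29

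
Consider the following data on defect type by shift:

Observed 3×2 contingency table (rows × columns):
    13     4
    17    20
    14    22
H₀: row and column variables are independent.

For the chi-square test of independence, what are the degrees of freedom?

degrees of freedom = 2

df = (r−1)(c−1) = (3−1)·(2−1) = 2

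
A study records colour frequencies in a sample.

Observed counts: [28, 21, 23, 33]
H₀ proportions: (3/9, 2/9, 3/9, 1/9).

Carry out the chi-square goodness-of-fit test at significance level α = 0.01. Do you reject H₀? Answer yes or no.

n = 105; E_i = n·p_i = [35.00, 23.33, 35.00, 11.67]
χ² = (28−35.00)²/35.00 + (21−23.33)²/23.33 + (23−35.00)²/35.00 + (33−11.67)²/11.67 = 44.7571
df = 3
p-value (upper-tail) = 0.00000
At α=0.01: p < α → reject H₀

reject H₀: yes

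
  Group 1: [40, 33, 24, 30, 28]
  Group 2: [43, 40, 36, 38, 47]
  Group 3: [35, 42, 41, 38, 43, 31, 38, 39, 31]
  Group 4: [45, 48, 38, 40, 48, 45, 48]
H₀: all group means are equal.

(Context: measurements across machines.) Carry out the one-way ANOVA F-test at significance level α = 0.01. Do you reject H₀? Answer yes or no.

reject H₀: yes

Group means [31.00, 40.80, 37.56, 44.57], grand mean 38.808
SSB = Σnᵢ(x̄ᵢ−x̄)² = 571.302; SSW = ΣΣ(x−x̄ᵢ)² = 474.737
MSB = 571.302/3 = 190.4340; MSW = 474.737/22 = 21.5789
F = MSB/MSW = 8.8250
df = (3, 22)
p-value (upper-tail) = 0.00050
At α=0.01: p < α → reject H₀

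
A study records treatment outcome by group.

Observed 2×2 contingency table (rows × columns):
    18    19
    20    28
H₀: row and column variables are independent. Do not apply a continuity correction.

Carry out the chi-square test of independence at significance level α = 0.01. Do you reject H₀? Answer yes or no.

reject H₀: no

Row totals [37, 48], col totals [38, 47], n=85
χ² = (18−16.54)²/16.54 + (19−20.46)²/20.46 + (20−21.46)²/21.46 + (28−26.54)²/26.54 = 0.4120
df = 1
p-value (upper-tail) = 0.52094
At α=0.01: p ≥ α → fail to reject H₀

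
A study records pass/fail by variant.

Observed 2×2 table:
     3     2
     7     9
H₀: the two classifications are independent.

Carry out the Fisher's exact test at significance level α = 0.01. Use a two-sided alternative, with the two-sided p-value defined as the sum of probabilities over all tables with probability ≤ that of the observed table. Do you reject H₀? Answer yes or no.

Margins: r₁=5, r₂=16, c₁=10, c₂=11, n=21
p_obs = C(5,3)·C(16,7)/C(21,10); sum pmf over tables with pmf ≤ p_obs
p-value (two-sided) = 0.63512
At α=0.01: p ≥ α → fail to reject H₀

reject H₀: no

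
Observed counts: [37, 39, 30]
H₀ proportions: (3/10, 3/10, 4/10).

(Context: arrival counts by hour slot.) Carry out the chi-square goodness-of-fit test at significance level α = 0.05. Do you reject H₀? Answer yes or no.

reject H₀: yes

n = 106; E_i = n·p_i = [31.80, 31.80, 42.40]
χ² = (37−31.80)²/31.80 + (39−31.80)²/31.80 + (30−42.40)²/42.40 = 6.1069
df = 2
p-value (upper-tail) = 0.04720
At α=0.05: p < α → reject H₀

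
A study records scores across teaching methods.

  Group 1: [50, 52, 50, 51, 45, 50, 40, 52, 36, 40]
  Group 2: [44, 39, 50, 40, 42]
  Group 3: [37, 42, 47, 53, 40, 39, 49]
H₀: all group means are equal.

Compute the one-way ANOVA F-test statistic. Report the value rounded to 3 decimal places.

Group means [46.60, 43.00, 43.86], grand mean 44.909
SSB = Σnᵢ(x̄ᵢ−x̄)² = 54.561; SSW = ΣΣ(x−x̄ᵢ)² = 599.257
MSB = 54.561/2 = 27.2805; MSW = 599.257/19 = 31.5398
F = MSB/MSW = 0.8650
df = (2, 19)

test statistic = 0.865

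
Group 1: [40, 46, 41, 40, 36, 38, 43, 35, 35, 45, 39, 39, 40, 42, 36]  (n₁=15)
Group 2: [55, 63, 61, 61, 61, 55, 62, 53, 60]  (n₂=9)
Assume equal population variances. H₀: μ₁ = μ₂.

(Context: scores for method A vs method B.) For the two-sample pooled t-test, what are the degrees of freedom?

degrees of freedom = 22

df = n₁ + n₂ − 2 = 15 + 9 − 2 = 22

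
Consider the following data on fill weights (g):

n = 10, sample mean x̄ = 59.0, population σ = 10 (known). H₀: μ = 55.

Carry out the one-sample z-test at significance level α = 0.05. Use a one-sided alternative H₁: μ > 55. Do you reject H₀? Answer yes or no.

SE = σ/√n = 10/√10 = 3.1623
z = (x̄−μ₀)/SE = (59.0−55)/3.1623 = 1.2649
p-value (one-sided, H₁ greater) = 0.10295
At α=0.05: p ≥ α → fail to reject H₀

reject H₀: no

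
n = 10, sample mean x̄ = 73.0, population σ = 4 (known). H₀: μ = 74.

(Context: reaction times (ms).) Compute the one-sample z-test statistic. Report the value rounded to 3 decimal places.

SE = σ/√n = 4/√10 = 1.2649
z = (x̄−μ₀)/SE = (73.0−74)/1.2649 = -0.7906

test statistic = -0.791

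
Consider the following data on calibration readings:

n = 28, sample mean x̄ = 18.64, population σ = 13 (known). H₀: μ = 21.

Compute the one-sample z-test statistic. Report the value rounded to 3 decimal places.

SE = σ/√n = 13/√28 = 2.4568
z = (x̄−μ₀)/SE = (18.64−21)/2.4568 = -0.9606

test statistic = -0.961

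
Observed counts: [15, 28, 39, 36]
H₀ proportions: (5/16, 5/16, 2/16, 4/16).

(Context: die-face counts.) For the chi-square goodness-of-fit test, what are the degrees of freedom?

degrees of freedom = 3

df = k − 1 = 4 − 1 = 3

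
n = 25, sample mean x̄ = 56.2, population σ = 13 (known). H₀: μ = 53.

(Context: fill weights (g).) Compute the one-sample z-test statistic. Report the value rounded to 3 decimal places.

test statistic = 1.231

SE = σ/√n = 13/√25 = 2.6000
z = (x̄−μ₀)/SE = (56.2−53)/2.6000 = 1.2308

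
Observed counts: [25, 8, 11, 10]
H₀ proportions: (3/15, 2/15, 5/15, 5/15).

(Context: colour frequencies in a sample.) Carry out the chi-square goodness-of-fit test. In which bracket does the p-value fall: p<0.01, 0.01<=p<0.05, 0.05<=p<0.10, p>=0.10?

n = 54; E_i = n·p_i = [10.80, 7.20, 18.00, 18.00]
χ² = (25−10.80)²/10.80 + (8−7.20)²/7.20 + (11−18.00)²/18.00 + (10−18.00)²/18.00 = 25.0370
df = 3
p-value (upper-tail) = 0.00002
→ bracket: p<0.01

p-value bracket: p<0.01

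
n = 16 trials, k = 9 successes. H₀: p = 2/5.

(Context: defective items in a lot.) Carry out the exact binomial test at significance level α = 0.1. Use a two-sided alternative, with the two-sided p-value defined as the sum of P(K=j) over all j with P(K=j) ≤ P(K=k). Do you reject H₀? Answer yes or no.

Exact binomial: n=16, k=9, p₀=2/5=0.4000
P(X=j) = C(n,j)·p₀^j·(1−p₀)^(n−j); p = Σ P(X=j) over j with P(X=j) ≤ P(X=9)
p-value (two-sided) = 0.20742
At α=0.1: p ≥ α → fail to reject H₀

reject H₀: no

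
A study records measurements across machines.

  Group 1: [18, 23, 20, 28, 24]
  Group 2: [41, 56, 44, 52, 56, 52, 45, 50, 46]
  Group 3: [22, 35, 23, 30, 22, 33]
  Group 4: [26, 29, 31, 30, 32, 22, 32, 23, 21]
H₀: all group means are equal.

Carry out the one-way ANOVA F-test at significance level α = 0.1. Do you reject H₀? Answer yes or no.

Group means [22.60, 49.11, 27.50, 27.33], grand mean 33.310
SSB = Σnᵢ(x̄ᵢ−x̄)² = 3344.618; SSW = ΣΣ(x−x̄ᵢ)² = 619.589
MSB = 3344.618/3 = 1114.8727; MSW = 619.589/25 = 24.7836
F = MSB/MSW = 44.9844
df = (3, 25)
p-value (upper-tail) = 0.00000
At α=0.1: p < α → reject H₀

reject H₀: yes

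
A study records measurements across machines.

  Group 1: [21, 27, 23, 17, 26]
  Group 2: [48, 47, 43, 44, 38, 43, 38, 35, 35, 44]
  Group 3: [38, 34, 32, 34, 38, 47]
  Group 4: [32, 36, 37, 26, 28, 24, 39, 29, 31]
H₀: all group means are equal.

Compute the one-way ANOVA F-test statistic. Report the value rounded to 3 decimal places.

Group means [22.80, 41.50, 37.17, 31.33], grand mean 34.467
SSB = Σnᵢ(x̄ᵢ−x̄)² = 1307.333; SSW = ΣΣ(x−x̄ᵢ)² = 620.133
MSB = 1307.333/3 = 435.7778; MSW = 620.133/26 = 23.8513
F = MSB/MSW = 18.2706
df = (3, 26)

test statistic = 18.271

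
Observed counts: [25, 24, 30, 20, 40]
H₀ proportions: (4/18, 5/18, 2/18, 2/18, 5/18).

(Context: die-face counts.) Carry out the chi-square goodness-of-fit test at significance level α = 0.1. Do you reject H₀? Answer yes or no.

reject H₀: yes

n = 139; E_i = n·p_i = [30.89, 38.61, 15.44, 15.44, 38.61]
χ² = (25−30.89)²/30.89 + (24−38.61)²/38.61 + (30−15.44)²/15.44 + (20−15.44)²/15.44 + (40−38.61)²/38.61 = 21.7633
df = 4
p-value (upper-tail) = 0.00022
At α=0.1: p < α → reject H₀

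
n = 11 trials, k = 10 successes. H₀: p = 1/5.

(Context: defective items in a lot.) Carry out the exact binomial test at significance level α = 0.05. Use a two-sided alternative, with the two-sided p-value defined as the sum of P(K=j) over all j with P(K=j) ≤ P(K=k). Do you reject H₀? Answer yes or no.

Exact binomial: n=11, k=10, p₀=1/5=0.2000
P(X=j) = C(n,j)·p₀^j·(1−p₀)^(n−j); p = Σ P(X=j) over j with P(X=j) ≤ P(X=10)
p-value (two-sided) = 0.00000
At α=0.05: p < α → reject H₀

reject H₀: yes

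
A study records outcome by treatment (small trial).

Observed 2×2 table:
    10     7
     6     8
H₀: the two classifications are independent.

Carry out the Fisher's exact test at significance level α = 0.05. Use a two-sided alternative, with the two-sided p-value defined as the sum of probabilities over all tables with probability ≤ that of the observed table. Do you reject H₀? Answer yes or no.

reject H₀: no

Margins: r₁=17, r₂=14, c₁=16, c₂=15, n=31
p_obs = C(17,10)·C(14,6)/C(31,16); sum pmf over tables with pmf ≤ p_obs
p-value (two-sided) = 0.47949
At α=0.05: p ≥ α → fail to reject H₀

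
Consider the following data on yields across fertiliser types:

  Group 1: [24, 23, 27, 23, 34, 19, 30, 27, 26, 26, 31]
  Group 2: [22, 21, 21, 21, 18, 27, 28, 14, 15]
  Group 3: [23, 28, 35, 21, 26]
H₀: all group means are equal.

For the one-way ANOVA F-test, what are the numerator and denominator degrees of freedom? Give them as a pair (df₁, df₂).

degrees of freedom = [2, 22]

k = 3 groups, N = 25 total
df = (k−1, N−k) = (3−1, 25−3) = (2, 22)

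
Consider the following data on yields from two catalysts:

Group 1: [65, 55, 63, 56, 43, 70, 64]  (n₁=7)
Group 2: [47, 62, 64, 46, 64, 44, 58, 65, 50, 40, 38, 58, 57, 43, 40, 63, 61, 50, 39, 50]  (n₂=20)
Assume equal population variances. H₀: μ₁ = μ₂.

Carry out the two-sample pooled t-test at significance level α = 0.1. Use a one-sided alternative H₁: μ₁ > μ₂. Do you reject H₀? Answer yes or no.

reject H₀: yes

x̄₁=59.429, s₁=8.923, n₁=7
x̄₂=51.950, s₂=9.534, n₂=20
s_p² = [6·8.923² + 19·9.534²]/25 = 88.1866
SE = √(s_p²·(1/7+1/20)) = 4.1240
t = (59.429−51.950)/4.1240 = 1.8134
df = 25
p-value (one-sided, H₁ greater) = 0.04089
At α=0.1: p < α → reject H₀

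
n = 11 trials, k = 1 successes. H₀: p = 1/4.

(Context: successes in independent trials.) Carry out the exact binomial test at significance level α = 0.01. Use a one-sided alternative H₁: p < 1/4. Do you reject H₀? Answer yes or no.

Exact binomial: n=11, k=1, p₀=1/4=0.2500
P(X≤1) from Σ C(n,i)·p₀^i·(1−p₀)^(n−i)
p-value (one-sided, H₁ less) = 0.19710
At α=0.01: p ≥ α → fail to reject H₀

reject H₀: no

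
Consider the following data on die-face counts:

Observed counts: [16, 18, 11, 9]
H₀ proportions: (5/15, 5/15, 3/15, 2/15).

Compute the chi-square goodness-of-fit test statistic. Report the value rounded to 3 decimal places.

test statistic = 0.676

n = 54; E_i = n·p_i = [18.00, 18.00, 10.80, 7.20]
χ² = (16−18.00)²/18.00 + (18−18.00)²/18.00 + (11−10.80)²/10.80 + (9−7.20)²/7.20 = 0.6759
df = 3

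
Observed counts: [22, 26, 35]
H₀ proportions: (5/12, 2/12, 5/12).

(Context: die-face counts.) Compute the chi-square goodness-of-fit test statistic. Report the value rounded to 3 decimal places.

test statistic = 15.284

n = 83; E_i = n·p_i = [34.58, 13.83, 34.58]
χ² = (22−34.58)²/34.58 + (26−13.83)²/13.83 + (35−34.58)²/34.58 = 15.2843
df = 2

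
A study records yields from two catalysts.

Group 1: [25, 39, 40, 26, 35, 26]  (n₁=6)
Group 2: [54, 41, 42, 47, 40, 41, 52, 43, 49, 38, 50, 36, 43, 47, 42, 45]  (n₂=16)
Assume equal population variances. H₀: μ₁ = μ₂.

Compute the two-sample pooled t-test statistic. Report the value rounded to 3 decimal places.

test statistic = -4.673

x̄₁=31.833, s₁=6.969, n₁=6
x̄₂=44.375, s₂=5.071, n₂=16
s_p² = [5·6.969² + 15·5.071²]/20 = 31.4292
SE = √(s_p²·(1/6+1/16)) = 2.6838
t = (31.833−44.375)/2.6838 = -4.6732
df = 20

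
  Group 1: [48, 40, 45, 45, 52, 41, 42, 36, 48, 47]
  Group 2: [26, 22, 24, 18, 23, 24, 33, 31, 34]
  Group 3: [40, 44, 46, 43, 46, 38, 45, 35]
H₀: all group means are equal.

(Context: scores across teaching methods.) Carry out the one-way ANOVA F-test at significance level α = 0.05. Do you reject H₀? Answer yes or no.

reject H₀: yes

Group means [44.40, 26.11, 42.12], grand mean 37.630
SSB = Σnᵢ(x̄ᵢ−x̄)² = 1814.132; SSW = ΣΣ(x−x̄ᵢ)² = 548.164
MSB = 1814.132/2 = 907.0662; MSW = 548.164/24 = 22.8402
F = MSB/MSW = 39.7137
df = (2, 24)
p-value (upper-tail) = 0.00000
At α=0.05: p < α → reject H₀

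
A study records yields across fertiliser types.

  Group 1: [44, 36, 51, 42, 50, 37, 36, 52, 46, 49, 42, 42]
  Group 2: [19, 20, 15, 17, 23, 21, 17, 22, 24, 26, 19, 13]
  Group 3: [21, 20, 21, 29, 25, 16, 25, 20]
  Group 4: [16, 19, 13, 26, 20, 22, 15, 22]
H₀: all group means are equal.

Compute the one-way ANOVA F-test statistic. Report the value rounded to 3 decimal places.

test statistic = 74.462

Group means [43.92, 19.67, 22.12, 19.12], grand mean 27.325
SSB = Σnᵢ(x̄ᵢ−x̄)² = 4761.442; SSW = ΣΣ(x−x̄ᵢ)² = 767.333
MSB = 4761.442/3 = 1587.1472; MSW = 767.333/36 = 21.3148
F = MSB/MSW = 74.4622
df = (3, 36)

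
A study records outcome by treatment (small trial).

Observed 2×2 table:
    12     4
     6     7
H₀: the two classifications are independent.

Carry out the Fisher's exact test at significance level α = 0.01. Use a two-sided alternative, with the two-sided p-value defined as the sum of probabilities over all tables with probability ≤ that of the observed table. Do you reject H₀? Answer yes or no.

reject H₀: no

Margins: r₁=16, r₂=13, c₁=18, c₂=11, n=29
p_obs = C(16,12)·C(13,6)/C(29,18); sum pmf over tables with pmf ≤ p_obs
p-value (two-sided) = 0.14264
At α=0.01: p ≥ α → fail to reject H₀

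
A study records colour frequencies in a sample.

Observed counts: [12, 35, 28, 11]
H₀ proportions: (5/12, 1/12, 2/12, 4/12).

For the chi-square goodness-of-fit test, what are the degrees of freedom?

df = k − 1 = 4 − 1 = 3

degrees of freedom = 3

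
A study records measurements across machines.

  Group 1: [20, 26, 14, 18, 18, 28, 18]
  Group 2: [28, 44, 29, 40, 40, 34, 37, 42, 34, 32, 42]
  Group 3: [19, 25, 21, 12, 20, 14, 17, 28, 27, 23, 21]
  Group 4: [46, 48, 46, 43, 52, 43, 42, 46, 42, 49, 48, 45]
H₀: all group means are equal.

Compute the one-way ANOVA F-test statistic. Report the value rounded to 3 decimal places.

test statistic = 74.800

Group means [20.29, 36.55, 20.64, 45.83], grand mean 32.220
SSB = Σnᵢ(x̄ᵢ−x̄)² = 4902.656; SSW = ΣΣ(x−x̄ᵢ)² = 808.368
MSB = 4902.656/3 = 1634.2188; MSW = 808.368/37 = 21.8478
F = MSB/MSW = 74.8002
df = (3, 37)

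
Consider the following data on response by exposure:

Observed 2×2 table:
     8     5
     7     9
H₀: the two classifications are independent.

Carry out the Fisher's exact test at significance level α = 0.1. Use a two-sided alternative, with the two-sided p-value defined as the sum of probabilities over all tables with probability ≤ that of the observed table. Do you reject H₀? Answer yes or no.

Margins: r₁=13, r₂=16, c₁=15, c₂=14, n=29
p_obs = C(13,8)·C(16,7)/C(29,15); sum pmf over tables with pmf ≤ p_obs
p-value (two-sided) = 0.46214
At α=0.1: p ≥ α → fail to reject H₀

reject H₀: no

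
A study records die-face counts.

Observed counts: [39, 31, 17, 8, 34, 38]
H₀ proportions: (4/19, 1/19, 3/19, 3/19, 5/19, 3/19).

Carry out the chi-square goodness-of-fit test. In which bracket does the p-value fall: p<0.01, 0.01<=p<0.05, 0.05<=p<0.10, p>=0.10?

p-value bracket: p<0.01

n = 167; E_i = n·p_i = [35.16, 8.79, 26.37, 26.37, 43.95, 26.37]
χ² = (39−35.16)²/35.16 + (31−8.79)²/8.79 + (17−26.37)²/26.37 + (8−26.37)²/26.37 + (34−43.95)²/43.95 + (38−26.37)²/26.37 = 80.0512
df = 5
p-value (upper-tail) = 0.00000
→ bracket: p<0.01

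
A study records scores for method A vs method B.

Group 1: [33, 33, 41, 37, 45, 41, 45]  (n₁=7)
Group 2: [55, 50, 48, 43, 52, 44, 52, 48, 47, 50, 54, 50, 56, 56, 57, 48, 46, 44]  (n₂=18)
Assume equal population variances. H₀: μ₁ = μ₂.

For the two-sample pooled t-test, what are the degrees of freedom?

df = n₁ + n₂ − 2 = 7 + 18 − 2 = 23

degrees of freedom = 23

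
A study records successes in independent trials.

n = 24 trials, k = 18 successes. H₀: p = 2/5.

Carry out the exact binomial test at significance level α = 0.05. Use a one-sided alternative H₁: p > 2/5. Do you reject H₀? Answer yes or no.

Exact binomial: n=24, k=18, p₀=2/5=0.4000
P(X≥18) from Σ C(n,i)·p₀^i·(1−p₀)^(n−i)
p-value (one-sided, H₁ greater) = 0.00054
At α=0.05: p < α → reject H₀

reject H₀: yes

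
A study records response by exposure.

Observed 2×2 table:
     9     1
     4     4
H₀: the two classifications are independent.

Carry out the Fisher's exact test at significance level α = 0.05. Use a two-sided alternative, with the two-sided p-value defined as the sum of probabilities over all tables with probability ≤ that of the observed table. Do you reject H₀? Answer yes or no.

reject H₀: no

Margins: r₁=10, r₂=8, c₁=13, c₂=5, n=18
p_obs = C(10,9)·C(8,4)/C(18,13); sum pmf over tables with pmf ≤ p_obs
p-value (two-sided) = 0.11765
At α=0.05: p ≥ α → fail to reject H₀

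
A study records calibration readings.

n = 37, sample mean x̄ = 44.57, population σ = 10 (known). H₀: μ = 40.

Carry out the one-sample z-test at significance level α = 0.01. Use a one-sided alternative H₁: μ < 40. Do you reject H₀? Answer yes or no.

reject H₀: no

SE = σ/√n = 10/√37 = 1.6440
z = (x̄−μ₀)/SE = (44.57−40)/1.6440 = 2.7798
p-value (one-sided, H₁ less) = 0.99728
At α=0.01: p ≥ α → fail to reject H₀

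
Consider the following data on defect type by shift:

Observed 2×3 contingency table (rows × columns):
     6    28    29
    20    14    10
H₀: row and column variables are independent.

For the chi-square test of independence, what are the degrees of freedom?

degrees of freedom = 2

df = (r−1)(c−1) = (2−1)·(3−1) = 2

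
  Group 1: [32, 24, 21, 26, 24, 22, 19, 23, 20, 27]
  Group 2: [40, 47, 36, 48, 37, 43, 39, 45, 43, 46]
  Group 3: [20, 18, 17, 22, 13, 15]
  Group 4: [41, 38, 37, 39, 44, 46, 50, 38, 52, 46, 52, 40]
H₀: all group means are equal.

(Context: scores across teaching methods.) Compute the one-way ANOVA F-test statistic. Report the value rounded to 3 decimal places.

Group means [23.80, 42.40, 17.50, 43.58], grand mean 33.947
SSB = Σnᵢ(x̄ᵢ−x̄)² = 4481.478; SSW = ΣΣ(x−x̄ᵢ)² = 686.417
MSB = 4481.478/3 = 1493.8260; MSW = 686.417/34 = 20.1887
F = MSB/MSW = 73.9931
df = (3, 34)

test statistic = 73.993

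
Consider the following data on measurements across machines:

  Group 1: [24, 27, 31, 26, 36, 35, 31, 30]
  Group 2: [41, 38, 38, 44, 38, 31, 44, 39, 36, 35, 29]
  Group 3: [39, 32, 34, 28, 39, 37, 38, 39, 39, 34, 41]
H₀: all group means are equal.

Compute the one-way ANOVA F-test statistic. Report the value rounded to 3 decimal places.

Group means [30.00, 37.55, 36.36], grand mean 35.100
SSB = Σnᵢ(x̄ᵢ−x̄)² = 291.427; SSW = ΣΣ(x−x̄ᵢ)² = 499.273
MSB = 291.427/2 = 145.7136; MSW = 499.273/27 = 18.4916
F = MSB/MSW = 7.8800
df = (2, 27)

test statistic = 7.880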